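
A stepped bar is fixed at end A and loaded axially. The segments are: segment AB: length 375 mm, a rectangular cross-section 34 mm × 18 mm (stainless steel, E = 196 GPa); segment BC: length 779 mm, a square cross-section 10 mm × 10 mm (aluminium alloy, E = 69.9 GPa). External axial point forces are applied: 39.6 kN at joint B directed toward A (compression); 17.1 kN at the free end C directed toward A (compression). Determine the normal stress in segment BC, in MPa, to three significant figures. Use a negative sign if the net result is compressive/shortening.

-171 MPa

Internal axial forces (sectioning from the free end, tension +): N_BC = -17.1 kN, N_AB = -56.7 kN.
A_BC = 100 mm².
σ_BC = N_BC/A_BC = -17100/100 = -171 MPa.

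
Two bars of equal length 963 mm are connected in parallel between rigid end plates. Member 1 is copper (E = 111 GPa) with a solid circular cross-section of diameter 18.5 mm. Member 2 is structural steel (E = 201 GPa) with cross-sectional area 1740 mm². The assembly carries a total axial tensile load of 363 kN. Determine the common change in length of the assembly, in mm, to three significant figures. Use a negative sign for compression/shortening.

0.921 mm

A_1 = 268.8 mm².
Equal strain + equilibrium ⇒ each member carries load in proportion to AE: A₁E₁ = 29840000 N, A₂E₂ = 349700000 N, ΣAE = 379600000 N.
δ = PL/ΣAE = 363000·963/379600000 = 0.9209 mm.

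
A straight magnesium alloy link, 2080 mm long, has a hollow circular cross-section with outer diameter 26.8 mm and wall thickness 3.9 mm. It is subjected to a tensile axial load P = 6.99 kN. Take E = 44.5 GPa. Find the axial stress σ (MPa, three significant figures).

24.9 MPa

A = 280.6 mm².
σ = N/A = 6990/280.6 = 24.91 MPa.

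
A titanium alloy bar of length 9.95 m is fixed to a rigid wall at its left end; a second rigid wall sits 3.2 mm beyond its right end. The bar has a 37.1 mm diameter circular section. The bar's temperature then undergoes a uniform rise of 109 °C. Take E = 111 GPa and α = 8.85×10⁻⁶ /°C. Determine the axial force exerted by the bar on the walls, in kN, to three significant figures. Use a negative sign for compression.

Free thermal expansion αLΔT = 8.85e-6 · 9950 · 109 = 9.598 mm.
The walls engage after the gap closes; constrained expansion = 9.598 − 3.2 = 6.398 mm.
The walls impose strain ε = −(6.398)/9950 = -6.4304e-04; σ = Eε = 111000 · -6.4304e-04 = -71.38 MPa.
Wall reaction R = σ·A = -71.38·1081 = -77160 N = -77.16 kN.

-77.2 kN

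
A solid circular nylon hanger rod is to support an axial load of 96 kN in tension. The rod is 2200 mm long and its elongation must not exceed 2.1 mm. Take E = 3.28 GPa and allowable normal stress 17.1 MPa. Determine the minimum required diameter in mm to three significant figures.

Required area A ≥ P/σ_allow = 96000/17.1 = 5614 mm².
For a solid circular section, d ≥ √(4A/π) = 84.55 mm.
Elongation limit: A ≥ PL/(Eδ_allow) = 96000·2200/(3280·2.1) = 30660 mm² ⇒ d ≥ 197.6 mm.
The elongation limit governs.

198 mm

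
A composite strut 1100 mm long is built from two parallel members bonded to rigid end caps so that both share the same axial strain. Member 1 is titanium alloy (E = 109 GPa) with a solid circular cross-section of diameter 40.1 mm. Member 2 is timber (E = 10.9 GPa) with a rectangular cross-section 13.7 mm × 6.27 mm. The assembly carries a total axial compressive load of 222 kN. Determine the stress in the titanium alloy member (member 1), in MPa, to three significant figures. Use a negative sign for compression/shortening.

-175 MPa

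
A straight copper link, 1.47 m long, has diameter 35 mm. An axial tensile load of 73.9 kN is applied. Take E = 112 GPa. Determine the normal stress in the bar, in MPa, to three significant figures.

A = 962.1 mm².
σ = N/A = 73900/962.1 = 76.81 MPa.

76.8 MPa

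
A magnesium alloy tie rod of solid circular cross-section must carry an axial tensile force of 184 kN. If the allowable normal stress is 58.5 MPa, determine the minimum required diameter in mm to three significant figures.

63.3 mm

Required area A ≥ P/σ_allow = 184000/58.5 = 3145 mm².
For a solid circular section, d ≥ √(4A/π) = 63.28 mm.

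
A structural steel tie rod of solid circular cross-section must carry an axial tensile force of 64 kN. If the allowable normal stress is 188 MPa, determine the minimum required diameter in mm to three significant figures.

Required area A ≥ P/σ_allow = 64000/188 = 340.4 mm².
For a solid circular section, d ≥ √(4A/π) = 20.82 mm.

20.8 mm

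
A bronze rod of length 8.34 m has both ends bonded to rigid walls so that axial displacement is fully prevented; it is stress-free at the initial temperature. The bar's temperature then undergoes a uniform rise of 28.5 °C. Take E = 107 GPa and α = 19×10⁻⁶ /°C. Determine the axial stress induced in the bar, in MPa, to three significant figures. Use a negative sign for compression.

Free thermal expansion αLΔT = 19e-6 · 8340 · 28.5 = 4.516 mm.
The walls impose strain ε = −(4.516)/8340 = -5.4150e-04; σ = Eε = 107000 · -5.4150e-04 = -57.94 MPa.

-57.9 MPa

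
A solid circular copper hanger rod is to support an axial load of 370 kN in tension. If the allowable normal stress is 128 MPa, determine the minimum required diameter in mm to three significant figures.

Required area A ≥ P/σ_allow = 370000/128 = 2891 mm².
For a solid circular section, d ≥ √(4A/π) = 60.67 mm.

60.7 mm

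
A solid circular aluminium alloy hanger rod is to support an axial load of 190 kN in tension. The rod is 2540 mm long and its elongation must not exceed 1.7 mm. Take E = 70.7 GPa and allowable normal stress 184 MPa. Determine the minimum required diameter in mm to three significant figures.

Required area A ≥ P/σ_allow = 190000/184 = 1033 mm².
For a solid circular section, d ≥ √(4A/π) = 36.26 mm.
Elongation limit: A ≥ PL/(Eδ_allow) = 190000·2540/(70700·1.7) = 4015 mm² ⇒ d ≥ 71.5 mm.
The elongation limit governs.

71.5 mm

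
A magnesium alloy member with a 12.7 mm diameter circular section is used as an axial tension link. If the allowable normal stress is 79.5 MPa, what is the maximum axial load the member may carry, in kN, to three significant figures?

10.1 kN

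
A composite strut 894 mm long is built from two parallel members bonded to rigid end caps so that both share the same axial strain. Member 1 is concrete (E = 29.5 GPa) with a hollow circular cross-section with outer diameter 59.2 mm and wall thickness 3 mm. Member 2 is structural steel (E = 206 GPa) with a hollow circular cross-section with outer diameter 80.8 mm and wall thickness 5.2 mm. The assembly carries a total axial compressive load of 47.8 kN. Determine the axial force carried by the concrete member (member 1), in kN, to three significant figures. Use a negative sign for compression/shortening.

A_1 = 529.7 mm².
A_2 = 1235 mm².
Equal strain + equilibrium ⇒ each member carries load in proportion to AE: A₁E₁ = 15630000 N, A₂E₂ = 254400000 N, ΣAE = 270000000 N.
F₁ = P·A₁E₁/ΣAE = -47800·15630000/270000000 = -2766 N.

-2.77 kN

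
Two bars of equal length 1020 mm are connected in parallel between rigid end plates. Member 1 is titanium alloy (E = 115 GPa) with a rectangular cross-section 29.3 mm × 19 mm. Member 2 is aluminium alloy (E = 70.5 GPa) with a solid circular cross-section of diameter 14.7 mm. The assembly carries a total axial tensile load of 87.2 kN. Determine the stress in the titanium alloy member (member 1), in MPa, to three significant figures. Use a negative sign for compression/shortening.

A_1 = 556.7 mm².
A_2 = 169.7 mm².
Equal strain + equilibrium ⇒ each member carries load in proportion to AE: A₁E₁ = 64020000 N, A₂E₂ = 11970000 N, ΣAE = 75990000 N.
σ₁ = P·E₁/ΣAE = 87200·115000/75990000 = 132 MPa.

132 MPa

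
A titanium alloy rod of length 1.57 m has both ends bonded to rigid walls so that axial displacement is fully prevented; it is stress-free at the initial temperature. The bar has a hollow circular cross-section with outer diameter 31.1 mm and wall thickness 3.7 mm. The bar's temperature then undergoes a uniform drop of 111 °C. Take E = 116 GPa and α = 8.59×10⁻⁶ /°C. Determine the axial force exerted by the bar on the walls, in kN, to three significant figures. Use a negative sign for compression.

35.2 kN

Free thermal expansion αLΔT = 8.59e-6 · 1570 · -111 = -1.497 mm.
The walls impose strain ε = −(-1.497)/1570 = 9.5349e-04; σ = Eε = 116000 · 9.5349e-04 = 110.6 MPa.
Wall reaction R = σ·A = 110.6·318.5 = 35230 N = 35.23 kN.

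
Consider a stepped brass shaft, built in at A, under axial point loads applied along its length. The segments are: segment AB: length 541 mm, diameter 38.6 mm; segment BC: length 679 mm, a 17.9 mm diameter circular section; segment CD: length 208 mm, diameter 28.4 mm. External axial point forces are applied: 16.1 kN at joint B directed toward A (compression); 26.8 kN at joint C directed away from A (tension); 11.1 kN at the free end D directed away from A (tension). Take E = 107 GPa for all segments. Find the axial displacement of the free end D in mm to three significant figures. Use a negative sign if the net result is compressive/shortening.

1.08 mm

Internal axial forces (sectioning from the free end, tension +): N_CD = 11.1 kN, N_BC = 37.9 kN, N_AB = 21.8 kN.
A_AB = 1170 mm².
A_BC = 251.6 mm².
A_CD = 633.5 mm².
δ_AB = 21800·541/(1170·107000) = 0.09419 mm
δ_BC = 37900·679/(251.6·107000) = 0.9557 mm
δ_CD = 11100·208/(633.5·107000) = 0.03406 mm
δ = Σδ_i = 1.084 mm.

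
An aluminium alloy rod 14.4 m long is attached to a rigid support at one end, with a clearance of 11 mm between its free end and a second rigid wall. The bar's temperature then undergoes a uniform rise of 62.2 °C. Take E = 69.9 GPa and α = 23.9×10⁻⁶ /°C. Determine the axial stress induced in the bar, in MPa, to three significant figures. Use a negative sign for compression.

-50.5 MPa

Free thermal expansion αLΔT = 23.9e-6 · 14400 · 62.2 = 21.41 mm.
The walls engage after the gap closes; constrained expansion = 21.41 − 11 = 10.41 mm.
The walls impose strain ε = −(10.41)/14400 = -7.2269e-04; σ = Eε = 69900 · -7.2269e-04 = -50.52 MPa.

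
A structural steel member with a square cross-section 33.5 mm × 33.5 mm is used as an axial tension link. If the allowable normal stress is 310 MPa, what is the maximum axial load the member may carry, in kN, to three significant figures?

A = 1122 mm².
P_max = σ_allow · A = 310 · 1122 = 347900 N = 347.9 kN.

348 kN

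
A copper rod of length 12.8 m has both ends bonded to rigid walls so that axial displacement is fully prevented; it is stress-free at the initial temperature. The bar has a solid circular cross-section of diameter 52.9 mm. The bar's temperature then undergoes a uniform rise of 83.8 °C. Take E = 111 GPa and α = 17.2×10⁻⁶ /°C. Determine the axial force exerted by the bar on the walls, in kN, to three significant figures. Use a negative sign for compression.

Free thermal expansion αLΔT = 17.2e-6 · 12800 · 83.8 = 18.45 mm.
The walls impose strain ε = −(18.45)/12800 = -1.4414e-03; σ = Eε = 111000 · -1.4414e-03 = -160 MPa.
Wall reaction R = σ·A = -160·2198 = -351600 N = -351.6 kN.

-352 kN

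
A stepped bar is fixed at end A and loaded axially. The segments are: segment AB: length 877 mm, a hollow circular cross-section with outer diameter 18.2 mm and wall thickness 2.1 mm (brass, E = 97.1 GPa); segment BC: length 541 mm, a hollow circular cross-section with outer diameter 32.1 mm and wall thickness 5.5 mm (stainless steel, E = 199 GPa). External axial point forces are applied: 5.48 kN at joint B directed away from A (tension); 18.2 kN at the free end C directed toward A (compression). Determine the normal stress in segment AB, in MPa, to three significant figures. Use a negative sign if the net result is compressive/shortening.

-120 MPa

Internal axial forces (sectioning from the free end, tension +): N_BC = -18.2 kN, N_AB = -12.72 kN.
A_AB = 106.2 mm².
σ_AB = N_AB/A_AB = -12720/106.2 = -119.8 MPa.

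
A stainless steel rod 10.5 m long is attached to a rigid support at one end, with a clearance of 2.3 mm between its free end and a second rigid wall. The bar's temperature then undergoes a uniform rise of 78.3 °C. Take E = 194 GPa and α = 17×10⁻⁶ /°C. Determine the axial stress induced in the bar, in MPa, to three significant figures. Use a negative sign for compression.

-216 MPa

Free thermal expansion αLΔT = 17e-6 · 10500 · 78.3 = 13.98 mm.
The walls engage after the gap closes; constrained expansion = 13.98 − 2.3 = 11.68 mm.
The walls impose strain ε = −(11.68)/10500 = -1.1121e-03; σ = Eε = 194000 · -1.1121e-03 = -215.7 MPa.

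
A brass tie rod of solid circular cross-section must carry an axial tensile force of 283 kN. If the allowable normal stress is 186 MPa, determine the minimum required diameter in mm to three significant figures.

Required area A ≥ P/σ_allow = 283000/186 = 1522 mm².
For a solid circular section, d ≥ √(4A/π) = 44.01 mm.

44.0 mm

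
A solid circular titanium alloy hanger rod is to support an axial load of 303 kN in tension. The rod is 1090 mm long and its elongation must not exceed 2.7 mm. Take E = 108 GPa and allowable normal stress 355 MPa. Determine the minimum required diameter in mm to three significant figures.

38.0 mm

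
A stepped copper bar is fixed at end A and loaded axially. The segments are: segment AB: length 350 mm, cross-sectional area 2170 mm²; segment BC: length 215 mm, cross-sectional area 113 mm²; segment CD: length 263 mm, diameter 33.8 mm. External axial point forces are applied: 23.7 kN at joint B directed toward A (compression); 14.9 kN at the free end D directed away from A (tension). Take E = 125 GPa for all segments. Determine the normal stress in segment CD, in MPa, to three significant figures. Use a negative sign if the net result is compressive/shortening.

16.6 MPa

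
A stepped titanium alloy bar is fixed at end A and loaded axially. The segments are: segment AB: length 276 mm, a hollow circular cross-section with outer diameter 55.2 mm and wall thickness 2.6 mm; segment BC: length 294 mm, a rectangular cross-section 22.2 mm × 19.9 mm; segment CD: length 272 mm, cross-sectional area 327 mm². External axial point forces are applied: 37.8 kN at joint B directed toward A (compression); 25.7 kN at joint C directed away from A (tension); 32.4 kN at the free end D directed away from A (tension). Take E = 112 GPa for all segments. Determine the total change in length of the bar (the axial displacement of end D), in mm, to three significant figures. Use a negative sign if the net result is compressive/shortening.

Internal axial forces (sectioning from the free end, tension +): N_CD = 32.4 kN, N_BC = 58.1 kN, N_AB = 20.3 kN.
A_AB = 429.6 mm².
A_BC = 441.8 mm².
δ_AB = 20300·276/(429.6·112000) = 0.1164 mm
δ_BC = 58100·294/(441.8·112000) = 0.3452 mm
δ_CD = 32400·272/(327·112000) = 0.2406 mm
δ = Σδ_i = 0.7023 mm.

0.702 mm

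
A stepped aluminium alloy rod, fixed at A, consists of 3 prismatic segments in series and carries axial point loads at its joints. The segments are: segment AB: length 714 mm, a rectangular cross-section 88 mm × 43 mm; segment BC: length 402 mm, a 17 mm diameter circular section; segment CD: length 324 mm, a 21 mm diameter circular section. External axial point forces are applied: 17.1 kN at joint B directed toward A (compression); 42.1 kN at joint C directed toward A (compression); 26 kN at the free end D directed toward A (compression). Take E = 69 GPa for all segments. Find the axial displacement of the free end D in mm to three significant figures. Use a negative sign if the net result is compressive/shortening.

Internal axial forces (sectioning from the free end, tension +): N_CD = -26 kN, N_BC = -68.1 kN, N_AB = -85.2 kN.
A_AB = 3784 mm².
A_BC = 227 mm².
A_CD = 346.4 mm².
δ_AB = -85200·714/(3784·69000) = -0.233 mm
δ_BC = -68100·402/(227·69000) = -1.748 mm
δ_CD = -26000·324/(346.4·69000) = -0.3525 mm
δ = Σδ_i = -2.333 mm.

-2.33 mm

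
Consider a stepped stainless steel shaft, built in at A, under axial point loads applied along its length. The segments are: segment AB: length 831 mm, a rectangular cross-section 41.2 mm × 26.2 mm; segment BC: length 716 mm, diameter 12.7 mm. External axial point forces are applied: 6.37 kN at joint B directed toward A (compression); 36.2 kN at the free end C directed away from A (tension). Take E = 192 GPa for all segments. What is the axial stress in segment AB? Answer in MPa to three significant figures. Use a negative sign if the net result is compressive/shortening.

27.6 MPa

Internal axial forces (sectioning from the free end, tension +): N_BC = 36.2 kN, N_AB = 29.83 kN.
A_AB = 1079 mm².
σ_AB = N_AB/A_AB = 29830/1079 = 27.63 MPa.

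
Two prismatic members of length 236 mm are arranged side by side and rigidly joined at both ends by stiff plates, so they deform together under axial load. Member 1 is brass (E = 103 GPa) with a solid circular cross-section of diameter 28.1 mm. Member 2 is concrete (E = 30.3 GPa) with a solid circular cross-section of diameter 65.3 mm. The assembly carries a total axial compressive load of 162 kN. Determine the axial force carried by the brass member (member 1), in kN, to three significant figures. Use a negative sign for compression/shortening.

-62.6 kN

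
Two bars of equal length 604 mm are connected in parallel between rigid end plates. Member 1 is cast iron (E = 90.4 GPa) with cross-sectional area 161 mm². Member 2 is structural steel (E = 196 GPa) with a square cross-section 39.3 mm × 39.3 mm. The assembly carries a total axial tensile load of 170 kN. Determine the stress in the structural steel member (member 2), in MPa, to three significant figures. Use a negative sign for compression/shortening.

A_2 = 1544 mm².
Equal strain + equilibrium ⇒ each member carries load in proportion to AE: A₁E₁ = 14550000 N, A₂E₂ = 302700000 N, ΣAE = 317300000 N.
σ₂ = P·E₂/ΣAE = 170000·196000/317300000 = 105 MPa.

105 MPa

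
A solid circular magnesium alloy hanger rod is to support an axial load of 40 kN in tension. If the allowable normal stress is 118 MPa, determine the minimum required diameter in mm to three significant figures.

20.8 mm

Required area A ≥ P/σ_allow = 40000/118 = 339 mm².
For a solid circular section, d ≥ √(4A/π) = 20.78 mm.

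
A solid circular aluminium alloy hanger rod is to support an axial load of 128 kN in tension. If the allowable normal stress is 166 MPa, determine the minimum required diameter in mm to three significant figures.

31.3 mm

Required area A ≥ P/σ_allow = 128000/166 = 771.1 mm².
For a solid circular section, d ≥ √(4A/π) = 31.33 mm.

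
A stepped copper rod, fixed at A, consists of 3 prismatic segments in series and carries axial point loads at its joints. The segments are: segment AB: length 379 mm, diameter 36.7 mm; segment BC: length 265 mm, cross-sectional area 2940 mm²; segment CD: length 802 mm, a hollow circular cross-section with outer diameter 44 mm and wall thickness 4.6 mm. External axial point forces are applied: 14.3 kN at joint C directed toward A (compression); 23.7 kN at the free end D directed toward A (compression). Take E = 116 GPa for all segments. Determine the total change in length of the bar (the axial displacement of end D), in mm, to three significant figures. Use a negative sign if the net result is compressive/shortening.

-0.435 mm

Internal axial forces (sectioning from the free end, tension +): N_CD = -23.7 kN, N_BC = -38 kN, N_AB = -38 kN.
A_AB = 1058 mm².
A_CD = 569.4 mm².
δ_AB = -38000·379/(1058·116000) = -0.1174 mm
δ_BC = -38000·265/(2940·116000) = -0.02953 mm
δ_CD = -23700·802/(569.4·116000) = -0.2878 mm
δ = Σδ_i = -0.4347 mm.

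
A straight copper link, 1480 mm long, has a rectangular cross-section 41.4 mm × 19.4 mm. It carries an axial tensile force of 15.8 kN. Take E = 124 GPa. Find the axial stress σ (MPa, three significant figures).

19.7 MPa

A = 803.2 mm².
σ = N/A = 15800/803.2 = 19.67 MPa.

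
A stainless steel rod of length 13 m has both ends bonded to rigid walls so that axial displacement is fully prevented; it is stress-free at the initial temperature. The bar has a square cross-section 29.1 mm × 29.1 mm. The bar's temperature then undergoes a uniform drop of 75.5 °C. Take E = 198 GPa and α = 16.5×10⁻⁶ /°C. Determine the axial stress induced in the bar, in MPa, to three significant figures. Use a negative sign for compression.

Free thermal expansion αLΔT = 16.5e-6 · 13000 · -75.5 = -16.19 mm.
The walls impose strain ε = −(-16.19)/13000 = 1.2457e-03; σ = Eε = 198000 · 1.2457e-03 = 246.7 MPa.

247 MPa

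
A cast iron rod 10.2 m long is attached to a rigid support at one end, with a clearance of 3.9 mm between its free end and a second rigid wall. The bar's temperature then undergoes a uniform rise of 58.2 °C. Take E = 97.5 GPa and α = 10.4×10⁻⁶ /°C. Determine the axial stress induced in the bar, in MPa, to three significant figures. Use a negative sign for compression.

-21.7 MPa

Free thermal expansion αLΔT = 10.4e-6 · 10200 · 58.2 = 6.174 mm.
The walls engage after the gap closes; constrained expansion = 6.174 − 3.9 = 2.274 mm.
The walls impose strain ε = −(2.274)/10200 = -2.2293e-04; σ = Eε = 97500 · -2.2293e-04 = -21.74 MPa.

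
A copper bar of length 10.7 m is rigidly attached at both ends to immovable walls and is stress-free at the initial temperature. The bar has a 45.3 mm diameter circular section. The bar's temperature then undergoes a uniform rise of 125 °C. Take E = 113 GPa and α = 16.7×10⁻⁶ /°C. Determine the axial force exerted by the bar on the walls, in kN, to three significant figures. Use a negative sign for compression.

Free thermal expansion αLΔT = 16.7e-6 · 10700 · 125 = 22.34 mm.
The walls impose strain ε = −(22.34)/10700 = -2.0875e-03; σ = Eε = 113000 · -2.0875e-03 = -235.9 MPa.
Wall reaction R = σ·A = -235.9·1612 = -380200 N = -380.2 kN.

-380 kN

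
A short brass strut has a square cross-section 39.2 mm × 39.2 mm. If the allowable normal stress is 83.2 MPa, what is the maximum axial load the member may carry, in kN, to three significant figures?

128 kN

A = 1537 mm².
P_max = σ_allow · A = 83.2 · 1537 = 127800 N = 127.8 kN.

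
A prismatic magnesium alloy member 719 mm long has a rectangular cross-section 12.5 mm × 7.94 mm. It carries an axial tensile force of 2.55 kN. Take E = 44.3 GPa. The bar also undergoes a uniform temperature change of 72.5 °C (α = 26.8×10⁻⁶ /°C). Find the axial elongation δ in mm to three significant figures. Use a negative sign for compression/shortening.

A = 99.25 mm².
δ_mech = NL/(AE) = 2550·719/(99.25·44300) = 0.417 mm.
δ_thermal = αLΔT = 26.8e-6·719·72.5 = 1.397 mm.
δ = δ_mech + δ_thermal = 1.814 mm.

1.81 mm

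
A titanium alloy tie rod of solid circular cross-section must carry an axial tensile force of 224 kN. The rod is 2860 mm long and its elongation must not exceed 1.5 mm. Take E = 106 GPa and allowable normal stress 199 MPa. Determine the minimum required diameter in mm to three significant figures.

71.6 mm

Required area A ≥ P/σ_allow = 224000/199 = 1126 mm².
For a solid circular section, d ≥ √(4A/π) = 37.86 mm.
Elongation limit: A ≥ PL/(Eδ_allow) = 224000·2860/(106000·1.5) = 4029 mm² ⇒ d ≥ 71.62 mm.
The elongation limit governs.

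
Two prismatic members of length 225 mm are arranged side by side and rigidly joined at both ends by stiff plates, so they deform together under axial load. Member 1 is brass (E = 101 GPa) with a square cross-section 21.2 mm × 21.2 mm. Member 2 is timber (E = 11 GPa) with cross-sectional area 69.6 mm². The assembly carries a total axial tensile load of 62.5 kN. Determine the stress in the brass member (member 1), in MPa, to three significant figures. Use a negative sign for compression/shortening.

137 MPa

A_1 = 449.4 mm².
Equal strain + equilibrium ⇒ each member carries load in proportion to AE: A₁E₁ = 45390000 N, A₂E₂ = 765600 N, ΣAE = 46160000 N.
σ₁ = P·E₁/ΣAE = 62500·101000/46160000 = 136.8 MPa.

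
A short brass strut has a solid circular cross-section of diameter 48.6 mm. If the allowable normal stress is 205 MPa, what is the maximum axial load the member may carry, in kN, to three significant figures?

A = 1855 mm².
P_max = σ_allow · A = 205 · 1855 = 380300 N = 380.3 kN.

380 kN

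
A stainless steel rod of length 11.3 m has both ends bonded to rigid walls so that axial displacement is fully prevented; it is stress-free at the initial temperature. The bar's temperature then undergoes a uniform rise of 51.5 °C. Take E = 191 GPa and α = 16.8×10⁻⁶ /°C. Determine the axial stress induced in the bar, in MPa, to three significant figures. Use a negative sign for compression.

Free thermal expansion αLΔT = 16.8e-6 · 11300 · 51.5 = 9.777 mm.
The walls impose strain ε = −(9.777)/11300 = -8.6520e-04; σ = Eε = 191000 · -8.6520e-04 = -165.3 MPa.

-165 MPa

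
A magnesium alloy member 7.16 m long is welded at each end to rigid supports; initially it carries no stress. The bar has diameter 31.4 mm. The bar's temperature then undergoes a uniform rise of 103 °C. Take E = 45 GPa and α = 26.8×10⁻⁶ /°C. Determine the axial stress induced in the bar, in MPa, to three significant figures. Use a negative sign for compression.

-124 MPa

Free thermal expansion αLΔT = 26.8e-6 · 7160 · 103 = 19.76 mm.
The walls impose strain ε = −(19.76)/7160 = -2.7604e-03; σ = Eε = 45000 · -2.7604e-03 = -124.2 MPa.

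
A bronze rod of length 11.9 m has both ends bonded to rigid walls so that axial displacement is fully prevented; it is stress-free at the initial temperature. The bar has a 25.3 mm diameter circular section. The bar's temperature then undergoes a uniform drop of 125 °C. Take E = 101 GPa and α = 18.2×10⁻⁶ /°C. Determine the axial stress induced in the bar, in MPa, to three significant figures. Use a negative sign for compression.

230 MPa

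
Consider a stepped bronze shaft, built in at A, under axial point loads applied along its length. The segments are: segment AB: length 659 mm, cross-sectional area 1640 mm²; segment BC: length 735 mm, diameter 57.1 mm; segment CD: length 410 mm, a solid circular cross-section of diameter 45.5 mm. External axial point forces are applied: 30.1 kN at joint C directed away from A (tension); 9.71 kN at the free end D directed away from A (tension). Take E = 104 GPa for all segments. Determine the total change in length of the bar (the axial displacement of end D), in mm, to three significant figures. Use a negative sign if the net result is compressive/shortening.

0.287 mm

Internal axial forces (sectioning from the free end, tension +): N_CD = 9.71 kN, N_BC = 39.81 kN, N_AB = 39.81 kN.
A_BC = 2561 mm².
A_CD = 1626 mm².
δ_AB = 39810·659/(1640·104000) = 0.1538 mm
δ_BC = 39810·735/(2561·104000) = 0.1099 mm
δ_CD = 9710·410/(1626·104000) = 0.02354 mm
δ = Σδ_i = 0.2872 mm.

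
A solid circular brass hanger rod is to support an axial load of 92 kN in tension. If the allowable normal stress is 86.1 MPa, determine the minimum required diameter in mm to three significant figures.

36.9 mm

Required area A ≥ P/σ_allow = 92000/86.1 = 1069 mm².
For a solid circular section, d ≥ √(4A/π) = 36.88 mm.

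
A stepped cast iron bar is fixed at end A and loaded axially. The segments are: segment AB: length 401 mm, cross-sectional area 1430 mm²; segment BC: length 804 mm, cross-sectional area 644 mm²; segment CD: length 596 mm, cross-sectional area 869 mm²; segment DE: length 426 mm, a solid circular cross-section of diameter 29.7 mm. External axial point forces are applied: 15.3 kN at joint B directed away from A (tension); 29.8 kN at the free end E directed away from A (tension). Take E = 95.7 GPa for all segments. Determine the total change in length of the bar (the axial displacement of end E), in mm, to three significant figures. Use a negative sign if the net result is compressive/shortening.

Internal axial forces (sectioning from the free end, tension +): N_DE = 29.8 kN, N_CD = 29.8 kN, N_BC = 29.8 kN, N_AB = 45.1 kN.
A_DE = 692.8 mm².
δ_AB = 45100·401/(1430·95700) = 0.1322 mm
δ_BC = 29800·804/(644·95700) = 0.3888 mm
δ_CD = 29800·596/(869·95700) = 0.2136 mm
δ_DE = 29800·426/(692.8·95700) = 0.1915 mm
δ = Σδ_i = 0.9259 mm.

0.926 mm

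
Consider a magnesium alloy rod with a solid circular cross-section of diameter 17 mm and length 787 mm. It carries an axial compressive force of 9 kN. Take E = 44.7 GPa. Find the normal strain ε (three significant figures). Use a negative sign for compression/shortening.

-8.87e-04

A = 227 mm².
σ = N/A = -39.65 MPa; ε = σ/E = -39.65/44700 = -8.870e-04.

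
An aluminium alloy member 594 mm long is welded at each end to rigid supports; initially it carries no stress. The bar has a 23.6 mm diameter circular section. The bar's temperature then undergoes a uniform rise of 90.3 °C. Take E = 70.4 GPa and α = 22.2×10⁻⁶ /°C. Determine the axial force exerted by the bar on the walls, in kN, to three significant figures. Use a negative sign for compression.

Free thermal expansion αLΔT = 22.2e-6 · 594 · 90.3 = 1.191 mm.
The walls impose strain ε = −(1.191)/594 = -2.0047e-03; σ = Eε = 70400 · -2.0047e-03 = -141.1 MPa.
Wall reaction R = σ·A = -141.1·437.4 = -61730 N = -61.73 kN.

-61.7 kN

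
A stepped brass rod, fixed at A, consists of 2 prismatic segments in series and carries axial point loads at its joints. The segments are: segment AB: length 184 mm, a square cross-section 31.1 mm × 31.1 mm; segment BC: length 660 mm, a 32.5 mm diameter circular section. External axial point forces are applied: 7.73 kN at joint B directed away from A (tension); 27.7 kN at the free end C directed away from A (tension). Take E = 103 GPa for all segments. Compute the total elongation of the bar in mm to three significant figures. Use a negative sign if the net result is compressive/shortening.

0.279 mm

Internal axial forces (sectioning from the free end, tension +): N_BC = 27.7 kN, N_AB = 35.43 kN.
A_AB = 967.2 mm².
A_BC = 829.6 mm².
δ_AB = 35430·184/(967.2·103000) = 0.06544 mm
δ_BC = 27700·660/(829.6·103000) = 0.214 mm
δ = Σδ_i = 0.2794 mm.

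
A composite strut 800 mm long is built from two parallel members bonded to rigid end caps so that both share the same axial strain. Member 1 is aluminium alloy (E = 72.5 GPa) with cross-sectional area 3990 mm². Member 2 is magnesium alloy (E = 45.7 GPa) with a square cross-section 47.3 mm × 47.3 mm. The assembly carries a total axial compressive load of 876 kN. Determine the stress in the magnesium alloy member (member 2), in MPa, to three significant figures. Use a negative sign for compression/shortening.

A_2 = 2237 mm².
Equal strain + equilibrium ⇒ each member carries load in proportion to AE: A₁E₁ = 289300000 N, A₂E₂ = 102200000 N, ΣAE = 391500000 N.
σ₂ = P·E₂/ΣAE = -876000·45700/391500000 = -102.3 MPa.

-102 MPa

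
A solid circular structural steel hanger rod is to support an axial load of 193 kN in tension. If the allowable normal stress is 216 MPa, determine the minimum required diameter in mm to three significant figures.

Required area A ≥ P/σ_allow = 193000/216 = 893.5 mm².
For a solid circular section, d ≥ √(4A/π) = 33.73 mm.

33.7 mm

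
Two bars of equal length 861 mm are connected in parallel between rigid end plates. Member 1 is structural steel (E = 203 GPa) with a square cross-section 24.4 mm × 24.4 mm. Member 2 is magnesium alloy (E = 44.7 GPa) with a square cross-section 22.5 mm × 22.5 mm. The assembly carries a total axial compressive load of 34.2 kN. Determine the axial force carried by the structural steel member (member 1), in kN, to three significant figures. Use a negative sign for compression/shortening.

-28.8 kN

A_1 = 595.4 mm².
A_2 = 506.2 mm².
Equal strain + equilibrium ⇒ each member carries load in proportion to AE: A₁E₁ = 120900000 N, A₂E₂ = 22630000 N, ΣAE = 143500000 N.
F₁ = P·A₁E₁/ΣAE = -34200·120900000/143500000 = -28810 N.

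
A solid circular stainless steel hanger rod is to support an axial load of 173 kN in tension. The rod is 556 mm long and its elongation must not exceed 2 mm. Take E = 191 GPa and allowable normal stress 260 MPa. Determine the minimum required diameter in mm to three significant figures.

Required area A ≥ P/σ_allow = 173000/260 = 665.4 mm².
For a solid circular section, d ≥ √(4A/π) = 29.11 mm.
Elongation limit: A ≥ PL/(Eδ_allow) = 173000·556/(191000·2) = 251.8 mm² ⇒ d ≥ 17.91 mm.
The stress limit governs.

29.1 mm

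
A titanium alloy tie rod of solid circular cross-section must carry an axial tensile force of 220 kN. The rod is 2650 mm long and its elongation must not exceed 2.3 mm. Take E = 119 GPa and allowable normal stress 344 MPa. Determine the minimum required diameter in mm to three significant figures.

52.1 mm

Required area A ≥ P/σ_allow = 220000/344 = 639.5 mm².
For a solid circular section, d ≥ √(4A/π) = 28.54 mm.
Elongation limit: A ≥ PL/(Eδ_allow) = 220000·2650/(119000·2.3) = 2130 mm² ⇒ d ≥ 52.08 mm.
The elongation limit governs.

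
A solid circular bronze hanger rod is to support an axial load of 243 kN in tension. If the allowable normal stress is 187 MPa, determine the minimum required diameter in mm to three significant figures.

Required area A ≥ P/σ_allow = 243000/187 = 1299 mm².
For a solid circular section, d ≥ √(4A/π) = 40.68 mm.

40.7 mm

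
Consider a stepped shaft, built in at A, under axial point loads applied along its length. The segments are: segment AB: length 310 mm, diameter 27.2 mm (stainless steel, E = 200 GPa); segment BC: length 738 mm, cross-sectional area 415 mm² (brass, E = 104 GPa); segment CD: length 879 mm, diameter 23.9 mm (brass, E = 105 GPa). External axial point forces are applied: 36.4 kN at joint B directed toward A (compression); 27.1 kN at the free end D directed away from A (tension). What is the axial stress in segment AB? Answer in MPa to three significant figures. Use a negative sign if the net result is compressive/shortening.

-16.0 MPa

Internal axial forces (sectioning from the free end, tension +): N_CD = 27.1 kN, N_BC = 27.1 kN, N_AB = -9.3 kN.
A_AB = 581.1 mm².
σ_AB = N_AB/A_AB = -9300/581.1 = -16 MPa.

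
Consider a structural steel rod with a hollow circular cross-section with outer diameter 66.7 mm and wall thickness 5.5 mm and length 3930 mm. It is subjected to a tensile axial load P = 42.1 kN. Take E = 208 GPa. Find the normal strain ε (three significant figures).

1.91e-04

A = 1057 mm².
σ = N/A = 39.81 MPa; ε = σ/E = 39.81/208000 = 1.914e-04.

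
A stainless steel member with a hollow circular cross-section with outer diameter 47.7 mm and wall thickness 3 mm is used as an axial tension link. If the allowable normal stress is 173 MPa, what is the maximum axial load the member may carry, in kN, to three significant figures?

72.9 kN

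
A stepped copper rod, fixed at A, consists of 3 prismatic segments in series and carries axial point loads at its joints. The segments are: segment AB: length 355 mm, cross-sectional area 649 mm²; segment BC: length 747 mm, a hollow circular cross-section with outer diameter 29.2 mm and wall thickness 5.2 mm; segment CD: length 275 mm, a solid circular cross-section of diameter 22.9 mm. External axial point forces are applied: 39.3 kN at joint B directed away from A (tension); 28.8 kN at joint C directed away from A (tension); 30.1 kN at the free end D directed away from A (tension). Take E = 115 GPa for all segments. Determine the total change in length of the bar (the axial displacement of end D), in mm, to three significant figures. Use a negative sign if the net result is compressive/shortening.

Internal axial forces (sectioning from the free end, tension +): N_CD = 30.1 kN, N_BC = 58.9 kN, N_AB = 98.2 kN.
A_BC = 392.1 mm².
A_CD = 411.9 mm².
δ_AB = 98200·355/(649·115000) = 0.4671 mm
δ_BC = 58900·747/(392.1·115000) = 0.9758 mm
δ_CD = 30100·275/(411.9·115000) = 0.1748 mm
δ = Σδ_i = 1.618 mm.

1.62 mm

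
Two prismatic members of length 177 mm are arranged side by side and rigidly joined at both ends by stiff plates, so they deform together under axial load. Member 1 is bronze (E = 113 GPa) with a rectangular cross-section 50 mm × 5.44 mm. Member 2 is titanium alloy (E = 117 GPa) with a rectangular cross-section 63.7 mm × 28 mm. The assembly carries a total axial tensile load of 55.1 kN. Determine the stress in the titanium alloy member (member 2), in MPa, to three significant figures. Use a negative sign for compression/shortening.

26.9 MPa

A_1 = 272 mm².
A_2 = 1784 mm².
Equal strain + equilibrium ⇒ each member carries load in proportion to AE: A₁E₁ = 30740000 N, A₂E₂ = 208700000 N, ΣAE = 239400000 N.
σ₂ = P·E₂/ΣAE = 55100·117000/239400000 = 26.93 MPa.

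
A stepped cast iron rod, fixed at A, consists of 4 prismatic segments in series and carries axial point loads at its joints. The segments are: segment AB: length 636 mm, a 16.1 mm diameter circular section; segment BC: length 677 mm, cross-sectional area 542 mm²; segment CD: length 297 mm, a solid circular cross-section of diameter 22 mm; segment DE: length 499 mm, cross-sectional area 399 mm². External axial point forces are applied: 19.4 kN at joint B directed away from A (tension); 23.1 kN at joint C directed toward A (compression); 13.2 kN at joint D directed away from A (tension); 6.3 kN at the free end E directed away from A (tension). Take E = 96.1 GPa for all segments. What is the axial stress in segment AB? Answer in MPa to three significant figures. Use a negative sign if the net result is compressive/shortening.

Internal axial forces (sectioning from the free end, tension +): N_DE = 6.3 kN, N_CD = 19.5 kN, N_BC = -3.6 kN, N_AB = 15.8 kN.
A_AB = 203.6 mm².
σ_AB = N_AB/A_AB = 15800/203.6 = 77.61 MPa.

77.6 MPa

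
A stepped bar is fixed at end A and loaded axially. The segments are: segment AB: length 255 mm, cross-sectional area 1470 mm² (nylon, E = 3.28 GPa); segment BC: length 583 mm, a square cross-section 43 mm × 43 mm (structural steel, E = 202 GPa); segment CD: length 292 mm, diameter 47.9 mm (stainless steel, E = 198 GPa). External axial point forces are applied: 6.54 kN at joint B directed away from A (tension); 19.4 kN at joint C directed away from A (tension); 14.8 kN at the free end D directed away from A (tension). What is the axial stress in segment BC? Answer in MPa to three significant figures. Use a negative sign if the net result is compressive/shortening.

18.5 MPa

Internal axial forces (sectioning from the free end, tension +): N_CD = 14.8 kN, N_BC = 34.2 kN, N_AB = 40.74 kN.
A_BC = 1849 mm².
σ_BC = N_BC/A_BC = 34200/1849 = 18.5 MPa.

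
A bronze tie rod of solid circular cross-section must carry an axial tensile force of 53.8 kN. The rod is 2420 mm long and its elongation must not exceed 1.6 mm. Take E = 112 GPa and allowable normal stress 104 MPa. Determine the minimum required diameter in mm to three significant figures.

Required area A ≥ P/σ_allow = 53800/104 = 517.3 mm².
For a solid circular section, d ≥ √(4A/π) = 25.66 mm.
Elongation limit: A ≥ PL/(Eδ_allow) = 53800·2420/(112000·1.6) = 726.5 mm² ⇒ d ≥ 30.41 mm.
The elongation limit governs.

30.4 mm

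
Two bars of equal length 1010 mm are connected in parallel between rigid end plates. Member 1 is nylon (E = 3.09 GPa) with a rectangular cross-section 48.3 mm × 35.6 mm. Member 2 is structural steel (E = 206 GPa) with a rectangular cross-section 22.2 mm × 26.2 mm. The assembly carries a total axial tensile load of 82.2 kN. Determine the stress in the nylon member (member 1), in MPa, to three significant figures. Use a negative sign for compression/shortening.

A_1 = 1719 mm².
A_2 = 581.6 mm².
Equal strain + equilibrium ⇒ each member carries load in proportion to AE: A₁E₁ = 5313000 N, A₂E₂ = 119800000 N, ΣAE = 125100000 N.
σ₁ = P·E₁/ΣAE = 82200·3090/125100000 = 2.03 MPa.

2.03 MPa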